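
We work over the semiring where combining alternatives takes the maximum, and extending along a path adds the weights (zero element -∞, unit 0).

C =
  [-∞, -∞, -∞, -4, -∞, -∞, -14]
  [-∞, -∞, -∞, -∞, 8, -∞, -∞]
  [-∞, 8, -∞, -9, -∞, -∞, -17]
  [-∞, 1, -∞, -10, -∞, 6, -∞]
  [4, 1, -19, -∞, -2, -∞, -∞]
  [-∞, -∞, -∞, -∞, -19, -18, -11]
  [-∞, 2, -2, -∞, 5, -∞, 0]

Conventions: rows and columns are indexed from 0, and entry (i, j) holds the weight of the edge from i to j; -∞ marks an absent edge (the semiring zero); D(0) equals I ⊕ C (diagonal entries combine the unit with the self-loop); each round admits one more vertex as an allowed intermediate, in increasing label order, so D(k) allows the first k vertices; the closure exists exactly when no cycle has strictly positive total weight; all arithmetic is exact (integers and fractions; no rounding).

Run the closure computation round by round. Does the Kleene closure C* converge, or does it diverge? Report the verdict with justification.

D(0):
  [0, -∞, -∞, -4, -∞, -∞, -14]
  [-∞, 0, -∞, -∞, 8, -∞, -∞]
  [-∞, 8, 0, -9, -∞, -∞, -17]
  [-∞, 1, -∞, 0, -∞, 6, -∞]
  [4, 1, -19, -∞, 0, -∞, -∞]
  [-∞, -∞, -∞, -∞, -19, 0, -11]
  [-∞, 2, -2, -∞, 5, -∞, 0]
D(1):
  [0, -∞, -∞, -4, -∞, -∞, -14]
  [-∞, 0, -∞, -∞, 8, -∞, -∞]
  [-∞, 8, 0, -9, -∞, -∞, -17]
  [-∞, 1, -∞, 0, -∞, 6, -∞]
  [4, 1, -19, 0, 0, -∞, -10]
  [-∞, -∞, -∞, -∞, -19, 0, -11]
  [-∞, 2, -2, -∞, 5, -∞, 0]
Detection: at round 2, diagonal entry (4, 4) turns strictly positive.
Key observation: the cycle 4->1->4 has total weight 1 + 8, which is strictly positive.
Answer: DIVERGES — positive cycle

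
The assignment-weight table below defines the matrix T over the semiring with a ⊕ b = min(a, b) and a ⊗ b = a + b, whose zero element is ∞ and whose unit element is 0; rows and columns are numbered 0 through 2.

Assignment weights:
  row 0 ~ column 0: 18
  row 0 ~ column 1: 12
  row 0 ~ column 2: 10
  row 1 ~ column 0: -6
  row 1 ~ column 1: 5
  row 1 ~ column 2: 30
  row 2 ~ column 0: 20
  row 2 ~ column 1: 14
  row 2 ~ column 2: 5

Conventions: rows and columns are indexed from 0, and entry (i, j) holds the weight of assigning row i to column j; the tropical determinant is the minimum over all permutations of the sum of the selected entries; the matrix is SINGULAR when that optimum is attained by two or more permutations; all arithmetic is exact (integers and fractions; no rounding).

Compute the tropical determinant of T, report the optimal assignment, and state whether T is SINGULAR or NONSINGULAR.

σ = (0, 1, 2): 18 + 5 + 5 = 28
σ = (0, 2, 1): 18 + 30 + 14 = 62
σ = (1, 0, 2): 12 + (-6) + 5 = 11
σ = (1, 2, 0): 12 + 30 + 20 = 62
σ = (2, 0, 1): 10 + (-6) + 14 = 18
σ = (2, 1, 0): 10 + 5 + 20 = 35
Optimal value attained by: σ = (1, 0, 2).
Answer: det⊕(T) = 11; verdict: NONSINGULAR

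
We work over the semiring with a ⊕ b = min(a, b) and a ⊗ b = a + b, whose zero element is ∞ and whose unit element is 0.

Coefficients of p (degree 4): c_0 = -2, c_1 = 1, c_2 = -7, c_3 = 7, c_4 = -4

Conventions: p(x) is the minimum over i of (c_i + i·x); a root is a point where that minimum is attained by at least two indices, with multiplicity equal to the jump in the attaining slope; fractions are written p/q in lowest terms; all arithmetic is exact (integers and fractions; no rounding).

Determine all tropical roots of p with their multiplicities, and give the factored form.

hull edge (i=0, c=-2) to (i=2, c=-7): slope -5/2, span 2
hull edge (i=2, c=-7) to (i=4, c=-4): slope 3/2, span 2
Factored form: p(x) = -4 ⊗ (x ⊕ (-3/2)) ⊗ (x ⊕ (-3/2)) ⊗ (x ⊕ 5/2) ⊗ (x ⊕ 5/2)
Answer: roots = -3/2 (mult 2), 5/2 (mult 2)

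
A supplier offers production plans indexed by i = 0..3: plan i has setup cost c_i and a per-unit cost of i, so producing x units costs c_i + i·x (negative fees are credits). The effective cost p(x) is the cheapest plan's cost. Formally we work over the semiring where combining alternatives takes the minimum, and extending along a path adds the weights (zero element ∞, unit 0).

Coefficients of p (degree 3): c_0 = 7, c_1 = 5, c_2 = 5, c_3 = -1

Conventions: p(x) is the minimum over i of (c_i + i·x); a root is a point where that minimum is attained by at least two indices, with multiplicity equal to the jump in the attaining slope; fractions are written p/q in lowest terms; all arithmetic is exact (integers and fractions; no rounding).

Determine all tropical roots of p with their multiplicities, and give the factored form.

hull edge (i=0, c=7) to (i=3, c=-1): slope -8/3, span 3
Factored form: p(x) = -1 ⊗ (x ⊕ 8/3) ⊗ (x ⊕ 8/3) ⊗ (x ⊕ 8/3)
Answer: roots = 8/3 (mult 3)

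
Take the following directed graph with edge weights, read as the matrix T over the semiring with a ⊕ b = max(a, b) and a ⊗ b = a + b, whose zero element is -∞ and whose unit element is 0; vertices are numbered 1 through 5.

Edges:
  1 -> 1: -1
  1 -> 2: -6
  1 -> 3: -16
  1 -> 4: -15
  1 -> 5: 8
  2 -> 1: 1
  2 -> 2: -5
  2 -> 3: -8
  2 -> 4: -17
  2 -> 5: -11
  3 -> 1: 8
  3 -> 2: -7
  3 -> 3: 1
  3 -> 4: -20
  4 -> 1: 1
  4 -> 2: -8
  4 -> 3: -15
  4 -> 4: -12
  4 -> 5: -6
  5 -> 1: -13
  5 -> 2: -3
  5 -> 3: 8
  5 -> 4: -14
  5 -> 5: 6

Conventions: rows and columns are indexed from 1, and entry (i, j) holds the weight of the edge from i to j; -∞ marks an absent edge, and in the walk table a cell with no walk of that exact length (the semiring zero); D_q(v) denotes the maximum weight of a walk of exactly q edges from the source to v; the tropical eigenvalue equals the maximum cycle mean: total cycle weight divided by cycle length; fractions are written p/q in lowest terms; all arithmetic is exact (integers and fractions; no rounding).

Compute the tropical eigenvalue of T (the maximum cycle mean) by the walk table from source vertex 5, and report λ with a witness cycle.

q=0: [-∞, -∞, -∞, -∞, 0]
q=1: [-13, -3, 8, -14, 6]
q=2: [16, 3, 14, -8, 12]
q=3: [22, 10, 20, 1, 24]
q=4: [28, 21, 32, 10, 30]
q=5: [40, 27, 38, 16, 36]
Optimal cycle mean attained by: cycle 1->5->3->1, total 8 + 8 + 8, length 3.
Answer: λ = 8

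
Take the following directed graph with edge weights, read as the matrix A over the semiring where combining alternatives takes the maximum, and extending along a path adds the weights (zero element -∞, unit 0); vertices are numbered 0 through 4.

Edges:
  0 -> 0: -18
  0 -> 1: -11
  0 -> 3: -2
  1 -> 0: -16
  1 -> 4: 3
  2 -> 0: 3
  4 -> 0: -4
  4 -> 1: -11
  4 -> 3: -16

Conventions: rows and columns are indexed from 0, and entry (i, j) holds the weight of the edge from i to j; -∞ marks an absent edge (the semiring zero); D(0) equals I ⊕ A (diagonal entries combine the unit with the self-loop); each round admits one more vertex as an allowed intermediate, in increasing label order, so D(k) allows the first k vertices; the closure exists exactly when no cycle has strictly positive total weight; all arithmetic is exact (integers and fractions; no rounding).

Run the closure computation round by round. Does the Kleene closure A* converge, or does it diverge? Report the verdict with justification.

D(0):
  [0, -11, -∞, -2, -∞]
  [-16, 0, -∞, -∞, 3]
  [3, -∞, 0, -∞, -∞]
  [-∞, -∞, -∞, 0, -∞]
  [-4, -11, -∞, -16, 0]
D(1):
  [0, -11, -∞, -2, -∞]
  [-16, 0, -∞, -18, 3]
  [3, -8, 0, 1, -∞]
  [-∞, -∞, -∞, 0, -∞]
  [-4, -11, -∞, -6, 0]
D(2):
  [0, -11, -∞, -2, -8]
  [-16, 0, -∞, -18, 3]
  [3, -8, 0, 1, -5]
  [-∞, -∞, -∞, 0, -∞]
  [-4, -11, -∞, -6, 0]
D(3):
  [0, -11, -∞, -2, -8]
  [-16, 0, -∞, -18, 3]
  [3, -8, 0, 1, -5]
  [-∞, -∞, -∞, 0, -∞]
  [-4, -11, -∞, -6, 0]
D(4):
  [0, -11, -∞, -2, -8]
  [-16, 0, -∞, -18, 3]
  [3, -8, 0, 1, -5]
  [-∞, -∞, -∞, 0, -∞]
  [-4, -11, -∞, -6, 0]
D(5):
  [0, -11, -∞, -2, -8]
  [-1, 0, -∞, -3, 3]
  [3, -8, 0, 1, -5]
  [-∞, -∞, -∞, 0, -∞]
  [-4, -11, -∞, -6, 0]
Key observation: every diagonal entry stays at the unit through all rounds, so no improving cycle exists.
Answer: CONVERGES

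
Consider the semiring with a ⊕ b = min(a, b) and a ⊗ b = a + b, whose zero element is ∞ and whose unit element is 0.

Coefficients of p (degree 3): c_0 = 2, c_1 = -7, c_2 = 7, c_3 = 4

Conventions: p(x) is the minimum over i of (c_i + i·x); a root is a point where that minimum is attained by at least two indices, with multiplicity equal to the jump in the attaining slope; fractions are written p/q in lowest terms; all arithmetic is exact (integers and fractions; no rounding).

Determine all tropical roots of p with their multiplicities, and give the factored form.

hull edge (i=0, c=2) to (i=1, c=-7): slope -9, span 1
hull edge (i=1, c=-7) to (i=3, c=4): slope 11/2, span 2
Factored form: p(x) = 4 ⊗ (x ⊕ (-11/2)) ⊗ (x ⊕ (-11/2)) ⊗ (x ⊕ 9)
Answer: roots = -11/2 (mult 2), 9 (mult 1)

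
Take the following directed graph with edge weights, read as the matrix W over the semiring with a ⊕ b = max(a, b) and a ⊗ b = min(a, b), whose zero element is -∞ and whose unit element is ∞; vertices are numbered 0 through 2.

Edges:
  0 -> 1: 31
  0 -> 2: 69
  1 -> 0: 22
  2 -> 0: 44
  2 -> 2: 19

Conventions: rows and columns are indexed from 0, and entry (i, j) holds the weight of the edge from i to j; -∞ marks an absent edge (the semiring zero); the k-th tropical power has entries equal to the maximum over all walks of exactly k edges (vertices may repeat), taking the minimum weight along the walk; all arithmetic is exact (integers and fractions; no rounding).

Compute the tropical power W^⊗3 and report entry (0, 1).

W^⊗2:
  [44, -∞, 19]
  [-∞, 22, 22]
  [19, 31, 44]
W^⊗3:
  [19, 31, 44]
  [22, -∞, 19]
  [44, 19, 19]
Key observation: the optimum is the walk 0->2->0->1, with weight 69 min 44 min 31 = 31.
Optimal value attained by: walk 0->2->0->1.
Answer: (W^⊗3)[0][1] = 31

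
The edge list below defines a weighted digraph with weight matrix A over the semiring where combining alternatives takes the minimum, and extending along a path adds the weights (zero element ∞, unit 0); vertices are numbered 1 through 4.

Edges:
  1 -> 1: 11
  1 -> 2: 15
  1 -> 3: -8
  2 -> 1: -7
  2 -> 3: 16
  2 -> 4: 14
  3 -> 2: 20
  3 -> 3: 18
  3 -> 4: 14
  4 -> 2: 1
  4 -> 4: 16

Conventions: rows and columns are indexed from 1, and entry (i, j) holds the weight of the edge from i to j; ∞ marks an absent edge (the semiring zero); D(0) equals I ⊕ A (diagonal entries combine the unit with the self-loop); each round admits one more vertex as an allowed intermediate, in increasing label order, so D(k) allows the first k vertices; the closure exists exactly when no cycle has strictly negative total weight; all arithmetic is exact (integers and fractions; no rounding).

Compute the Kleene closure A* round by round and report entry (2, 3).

D(0):
  [0, 15, -8, ∞]
  [-7, 0, 16, 14]
  [∞, 20, 0, 14]
  [∞, 1, ∞, 0]
D(1):
  [0, 15, -8, ∞]
  [-7, 0, -15, 14]
  [∞, 20, 0, 14]
  [∞, 1, ∞, 0]
D(2):
  [0, 15, -8, 29]
  [-7, 0, -15, 14]
  [13, 20, 0, 14]
  [-6, 1, -14, 0]
D(3):
  [0, 12, -8, 6]
  [-7, 0, -15, -1]
  [13, 20, 0, 14]
  [-6, 1, -14, 0]
D(4):
  [0, 7, -8, 6]
  [-7, 0, -15, -1]
  [8, 15, 0, 14]
  [-6, 1, -14, 0]
Answer: A*[2][3] = -15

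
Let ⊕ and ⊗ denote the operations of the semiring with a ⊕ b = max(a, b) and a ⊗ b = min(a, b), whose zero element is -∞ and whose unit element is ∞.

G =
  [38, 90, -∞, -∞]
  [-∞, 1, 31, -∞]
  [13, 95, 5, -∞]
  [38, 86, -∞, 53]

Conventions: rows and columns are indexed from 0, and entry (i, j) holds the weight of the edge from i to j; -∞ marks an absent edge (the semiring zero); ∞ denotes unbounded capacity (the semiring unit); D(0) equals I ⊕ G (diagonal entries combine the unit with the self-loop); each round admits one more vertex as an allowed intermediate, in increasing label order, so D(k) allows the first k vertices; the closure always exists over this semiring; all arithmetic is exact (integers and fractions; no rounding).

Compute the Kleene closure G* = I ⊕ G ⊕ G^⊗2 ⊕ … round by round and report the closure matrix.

D(0):
  [∞, 90, -∞, -∞]
  [-∞, ∞, 31, -∞]
  [13, 95, ∞, -∞]
  [38, 86, -∞, ∞]
D(1):
  [∞, 90, -∞, -∞]
  [-∞, ∞, 31, -∞]
  [13, 95, ∞, -∞]
  [38, 86, -∞, ∞]
D(2):
  [∞, 90, 31, -∞]
  [-∞, ∞, 31, -∞]
  [13, 95, ∞, -∞]
  [38, 86, 31, ∞]
D(3):
  [∞, 90, 31, -∞]
  [13, ∞, 31, -∞]
  [13, 95, ∞, -∞]
  [38, 86, 31, ∞]
D(4):
  [∞, 90, 31, -∞]
  [13, ∞, 31, -∞]
  [13, 95, ∞, -∞]
  [38, 86, 31, ∞]
Answer: G* = [[∞, 90, 31, -∞], [13, ∞, 31, -∞], [13, 95, ∞, -∞], [38, 86, 31, ∞]]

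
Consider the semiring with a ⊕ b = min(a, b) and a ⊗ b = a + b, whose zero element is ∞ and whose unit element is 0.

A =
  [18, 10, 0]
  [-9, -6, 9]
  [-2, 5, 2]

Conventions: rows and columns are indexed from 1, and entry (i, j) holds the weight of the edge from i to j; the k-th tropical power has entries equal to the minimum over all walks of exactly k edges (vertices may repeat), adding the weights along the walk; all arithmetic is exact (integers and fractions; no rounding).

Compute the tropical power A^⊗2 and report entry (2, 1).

A^⊗2:
  [-2, 4, 2]
  [-15, -12, -9]
  [-4, -1, -2]
Key observation: the optimum is the walk 2->2->1, with weight (-6) + (-9) = -15.
Optimal value attained by: walk 2->2->1.
Answer: (A^⊗2)[2][1] = -15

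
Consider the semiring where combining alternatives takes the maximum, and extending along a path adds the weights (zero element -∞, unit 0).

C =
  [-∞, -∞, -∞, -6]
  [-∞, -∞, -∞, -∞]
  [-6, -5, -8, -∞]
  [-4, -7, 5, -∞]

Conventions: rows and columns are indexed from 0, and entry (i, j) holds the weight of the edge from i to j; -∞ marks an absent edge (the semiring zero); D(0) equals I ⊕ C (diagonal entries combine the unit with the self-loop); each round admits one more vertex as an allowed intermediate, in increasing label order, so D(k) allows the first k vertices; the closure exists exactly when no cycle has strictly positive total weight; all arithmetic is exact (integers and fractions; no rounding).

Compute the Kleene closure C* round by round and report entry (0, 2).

D(0):
  [0, -∞, -∞, -6]
  [-∞, 0, -∞, -∞]
  [-6, -5, 0, -∞]
  [-4, -7, 5, 0]
D(1):
  [0, -∞, -∞, -6]
  [-∞, 0, -∞, -∞]
  [-6, -5, 0, -12]
  [-4, -7, 5, 0]
D(2):
  [0, -∞, -∞, -6]
  [-∞, 0, -∞, -∞]
  [-6, -5, 0, -12]
  [-4, -7, 5, 0]
D(3):
  [0, -∞, -∞, -6]
  [-∞, 0, -∞, -∞]
  [-6, -5, 0, -12]
  [-1, 0, 5, 0]
D(4):
  [0, -6, -1, -6]
  [-∞, 0, -∞, -∞]
  [-6, -5, 0, -12]
  [-1, 0, 5, 0]
Answer: C*[0][2] = -1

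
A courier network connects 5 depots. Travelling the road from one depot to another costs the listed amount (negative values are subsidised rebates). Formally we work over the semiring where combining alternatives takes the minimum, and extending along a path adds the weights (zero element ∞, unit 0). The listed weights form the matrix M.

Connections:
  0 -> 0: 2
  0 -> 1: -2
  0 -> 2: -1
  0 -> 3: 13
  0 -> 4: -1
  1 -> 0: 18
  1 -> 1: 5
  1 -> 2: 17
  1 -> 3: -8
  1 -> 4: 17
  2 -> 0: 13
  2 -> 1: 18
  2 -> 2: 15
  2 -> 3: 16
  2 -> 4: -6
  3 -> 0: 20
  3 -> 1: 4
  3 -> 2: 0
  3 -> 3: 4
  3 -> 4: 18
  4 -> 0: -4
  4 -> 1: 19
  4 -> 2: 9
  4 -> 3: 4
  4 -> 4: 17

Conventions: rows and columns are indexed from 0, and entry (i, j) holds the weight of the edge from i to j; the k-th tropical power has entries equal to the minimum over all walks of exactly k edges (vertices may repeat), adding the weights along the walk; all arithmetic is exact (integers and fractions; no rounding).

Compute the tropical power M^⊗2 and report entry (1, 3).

M^⊗2:
  [-5, 0, 1, -10, -7]
  [12, -4, -8, -4, 10]
  [-10, 11, 3, -2, 9]
  [13, 8, 4, -4, -6]
  [-2, -6, -5, 8, -5]
Key observation: the optimum is the walk 1->3->3, with weight (-8) + 4 = -4.
Optimal value attained by: walk 1->3->3.
Answer: (M^⊗2)[1][3] = -4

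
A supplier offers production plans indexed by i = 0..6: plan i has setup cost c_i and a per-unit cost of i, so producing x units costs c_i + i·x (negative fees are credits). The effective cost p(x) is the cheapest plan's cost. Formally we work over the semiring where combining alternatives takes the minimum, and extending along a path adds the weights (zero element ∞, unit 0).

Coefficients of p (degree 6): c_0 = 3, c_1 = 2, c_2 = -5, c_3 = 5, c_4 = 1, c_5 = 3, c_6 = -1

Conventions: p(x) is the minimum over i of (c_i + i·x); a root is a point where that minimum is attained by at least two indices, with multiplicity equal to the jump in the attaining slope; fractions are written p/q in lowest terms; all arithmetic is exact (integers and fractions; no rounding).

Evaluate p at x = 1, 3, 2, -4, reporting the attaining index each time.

p(1) = min(3+0·1=3, 2+1·1=3, -5+2·1=-3, 5+3·1=8, 1+4·1=5, 3+5·1=8, -1+6·1=5) = -3 (attained by i=2)
p(3) = min(3+0·3=3, 2+1·3=5, -5+2·3=1, 5+3·3=14, 1+4·3=13, 3+5·3=18, -1+6·3=17) = 1 (attained by i=2)
p(2) = min(3+0·2=3, 2+1·2=4, -5+2·2=-1, 5+3·2=11, 1+4·2=9, 3+5·2=13, -1+6·2=11) = -1 (attained by i=2)
p(-4) = min(3+0·(-4)=3, 2+1·(-4)=-2, -5+2·(-4)=-13, 5+3·(-4)=-7, 1+4·(-4)=-15, 3+5·(-4)=-17, -1+6·(-4)=-25) = -25 (attained by i=6)
Answer: p(1) = -3; p(3) = 1; p(2) = -1; p(-4) = -25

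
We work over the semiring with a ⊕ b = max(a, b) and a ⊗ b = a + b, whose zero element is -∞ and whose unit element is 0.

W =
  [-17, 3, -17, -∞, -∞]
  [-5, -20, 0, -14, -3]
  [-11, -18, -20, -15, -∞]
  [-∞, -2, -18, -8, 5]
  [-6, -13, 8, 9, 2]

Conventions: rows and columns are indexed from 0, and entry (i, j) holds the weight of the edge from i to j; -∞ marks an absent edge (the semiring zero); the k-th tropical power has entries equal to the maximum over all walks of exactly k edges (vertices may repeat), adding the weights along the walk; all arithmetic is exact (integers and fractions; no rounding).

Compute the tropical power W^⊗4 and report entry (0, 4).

W^⊗2:
  [-2, -14, 3, -11, 0]
  [-9, -2, 5, 6, -1]
  [-23, -8, -18, -23, -10]
  [-1, -8, 13, 14, 7]
  [-3, 7, 10, 11, 14]
W^⊗3:
  [-6, 1, 8, 9, 2]
  [-6, 4, 7, 8, 11]
  [-13, -20, -2, -1, -8]
  [2, 12, 15, 16, 19]
  [8, 9, 22, 23, 16]
W^⊗4:
  [-3, 7, 10, 11, 14]
  [5, 6, 19, 20, 13]
  [-13, -3, 0, 1, 4]
  [13, 14, 27, 28, 21]
  [11, 21, 24, 25, 28]
Key observation: the optimum is the walk 0->1->4->3->4, with weight 3 + (-3) + 9 + 5 = 14.
Optimal value attained by: walk 0->1->4->3->4.
Answer: (W^⊗4)[0][4] = 14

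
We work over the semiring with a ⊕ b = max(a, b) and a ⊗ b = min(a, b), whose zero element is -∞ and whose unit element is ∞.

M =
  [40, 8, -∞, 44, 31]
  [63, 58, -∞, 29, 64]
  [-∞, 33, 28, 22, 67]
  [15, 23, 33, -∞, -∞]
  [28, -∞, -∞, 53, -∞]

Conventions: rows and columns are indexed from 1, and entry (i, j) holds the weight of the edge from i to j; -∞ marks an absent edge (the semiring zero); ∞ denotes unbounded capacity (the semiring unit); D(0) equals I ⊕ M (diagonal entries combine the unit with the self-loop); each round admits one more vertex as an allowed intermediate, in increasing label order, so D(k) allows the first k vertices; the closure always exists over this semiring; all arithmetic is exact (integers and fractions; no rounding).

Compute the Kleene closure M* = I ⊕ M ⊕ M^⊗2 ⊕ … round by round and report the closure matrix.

D(0):
  [∞, 8, -∞, 44, 31]
  [63, ∞, -∞, 29, 64]
  [-∞, 33, ∞, 22, 67]
  [15, 23, 33, ∞, -∞]
  [28, -∞, -∞, 53, ∞]
D(1):
  [∞, 8, -∞, 44, 31]
  [63, ∞, -∞, 44, 64]
  [-∞, 33, ∞, 22, 67]
  [15, 23, 33, ∞, 15]
  [28, 8, -∞, 53, ∞]
D(2):
  [∞, 8, -∞, 44, 31]
  [63, ∞, -∞, 44, 64]
  [33, 33, ∞, 33, 67]
  [23, 23, 33, ∞, 23]
  [28, 8, -∞, 53, ∞]
D(3):
  [∞, 8, -∞, 44, 31]
  [63, ∞, -∞, 44, 64]
  [33, 33, ∞, 33, 67]
  [33, 33, 33, ∞, 33]
  [28, 8, -∞, 53, ∞]
D(4):
  [∞, 33, 33, 44, 33]
  [63, ∞, 33, 44, 64]
  [33, 33, ∞, 33, 67]
  [33, 33, 33, ∞, 33]
  [33, 33, 33, 53, ∞]
D(5):
  [∞, 33, 33, 44, 33]
  [63, ∞, 33, 53, 64]
  [33, 33, ∞, 53, 67]
  [33, 33, 33, ∞, 33]
  [33, 33, 33, 53, ∞]
Answer: M* = [[∞, 33, 33, 44, 33], [63, ∞, 33, 53, 64], [33, 33, ∞, 53, 67], [33, 33, 33, ∞, 33], [33, 33, 33, 53, ∞]]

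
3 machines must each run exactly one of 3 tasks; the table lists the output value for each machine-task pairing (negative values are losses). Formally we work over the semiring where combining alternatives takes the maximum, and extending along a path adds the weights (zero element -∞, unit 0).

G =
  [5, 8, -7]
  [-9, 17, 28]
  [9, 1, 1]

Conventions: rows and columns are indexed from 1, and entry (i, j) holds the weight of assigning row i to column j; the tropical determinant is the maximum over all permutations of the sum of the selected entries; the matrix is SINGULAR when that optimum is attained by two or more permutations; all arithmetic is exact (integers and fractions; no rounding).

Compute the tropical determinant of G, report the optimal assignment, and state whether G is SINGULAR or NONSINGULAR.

σ = (1, 2, 3): 5 + 17 + 1 = 23
σ = (1, 3, 2): 5 + 28 + 1 = 34
σ = (2, 1, 3): 8 + (-9) + 1 = 0
σ = (2, 3, 1): 8 + 28 + 9 = 45
σ = (3, 1, 2): (-7) + (-9) + 1 = -15
σ = (3, 2, 1): (-7) + 17 + 9 = 19
Optimal value attained by: σ = (2, 3, 1).
Answer: det⊕(G) = 45; verdict: NONSINGULAR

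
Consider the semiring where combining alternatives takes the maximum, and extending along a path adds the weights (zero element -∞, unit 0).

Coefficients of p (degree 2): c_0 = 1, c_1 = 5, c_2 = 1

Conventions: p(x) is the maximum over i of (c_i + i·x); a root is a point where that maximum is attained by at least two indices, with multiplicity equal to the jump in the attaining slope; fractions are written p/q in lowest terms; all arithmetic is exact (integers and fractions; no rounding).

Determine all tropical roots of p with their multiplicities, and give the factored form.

hull edge (i=0, c=1) to (i=1, c=5): slope 4, span 1
hull edge (i=1, c=5) to (i=2, c=1): slope -4, span 1
Factored form: p(x) = 1 ⊗ (x ⊕ (-4)) ⊗ (x ⊕ 4)
Answer: roots = -4 (mult 1), 4 (mult 1)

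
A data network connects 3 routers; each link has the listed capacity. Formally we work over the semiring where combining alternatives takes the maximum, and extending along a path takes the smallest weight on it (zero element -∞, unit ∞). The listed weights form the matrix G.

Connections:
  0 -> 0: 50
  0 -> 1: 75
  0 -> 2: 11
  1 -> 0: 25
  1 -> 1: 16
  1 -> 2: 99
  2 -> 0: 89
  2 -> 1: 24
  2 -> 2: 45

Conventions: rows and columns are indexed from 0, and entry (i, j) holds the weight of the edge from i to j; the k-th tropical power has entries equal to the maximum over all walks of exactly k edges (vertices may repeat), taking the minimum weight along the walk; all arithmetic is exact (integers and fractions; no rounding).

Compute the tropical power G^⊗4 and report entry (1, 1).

G^⊗2:
  [50, 50, 75]
  [89, 25, 45]
  [50, 75, 45]
G^⊗3:
  [75, 50, 50]
  [50, 75, 45]
  [50, 50, 75]
G^⊗4:
  [50, 75, 50]
  [50, 50, 75]
  [75, 50, 50]
Key observation: the optimum is the walk 1->2->0->0->1, with weight 99 min 89 min 50 min 75 = 50.
Optimal value attained by: walk 1->2->0->0->1.
Answer: (G^⊗4)[1][1] = 50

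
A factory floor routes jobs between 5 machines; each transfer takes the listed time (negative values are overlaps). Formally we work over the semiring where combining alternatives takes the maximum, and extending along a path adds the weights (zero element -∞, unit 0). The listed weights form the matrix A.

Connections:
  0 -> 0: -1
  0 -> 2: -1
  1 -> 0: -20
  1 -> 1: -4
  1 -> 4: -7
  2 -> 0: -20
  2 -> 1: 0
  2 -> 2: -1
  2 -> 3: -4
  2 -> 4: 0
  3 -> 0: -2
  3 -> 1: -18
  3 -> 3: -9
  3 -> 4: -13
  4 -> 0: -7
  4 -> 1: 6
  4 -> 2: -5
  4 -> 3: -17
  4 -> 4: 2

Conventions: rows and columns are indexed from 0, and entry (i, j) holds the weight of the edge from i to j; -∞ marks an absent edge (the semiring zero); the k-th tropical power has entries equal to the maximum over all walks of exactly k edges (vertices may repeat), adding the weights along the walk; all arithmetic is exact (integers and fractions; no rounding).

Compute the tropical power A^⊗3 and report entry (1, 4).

A^⊗2:
  [-2, -1, -2, -5, -1]
  [-14, -1, -12, -24, -5]
  [-6, 6, -2, -5, 2]
  [-3, -7, -3, -18, -11]
  [-5, 8, -3, -9, 4]
A^⊗3:
  [-3, 5, -3, -6, 1]
  [-12, 1, -10, -16, -3]
  [-5, 8, -3, -6, 4]
  [-4, -3, -4, -7, -3]
  [-3, 10, -1, -7, 6]
Key observation: the optimum is the walk 1->4->4->4, with weight (-7) + 2 + 2 = -3.
Optimal value attained by: walk 1->4->4->4.
Answer: (A^⊗3)[1][4] = -3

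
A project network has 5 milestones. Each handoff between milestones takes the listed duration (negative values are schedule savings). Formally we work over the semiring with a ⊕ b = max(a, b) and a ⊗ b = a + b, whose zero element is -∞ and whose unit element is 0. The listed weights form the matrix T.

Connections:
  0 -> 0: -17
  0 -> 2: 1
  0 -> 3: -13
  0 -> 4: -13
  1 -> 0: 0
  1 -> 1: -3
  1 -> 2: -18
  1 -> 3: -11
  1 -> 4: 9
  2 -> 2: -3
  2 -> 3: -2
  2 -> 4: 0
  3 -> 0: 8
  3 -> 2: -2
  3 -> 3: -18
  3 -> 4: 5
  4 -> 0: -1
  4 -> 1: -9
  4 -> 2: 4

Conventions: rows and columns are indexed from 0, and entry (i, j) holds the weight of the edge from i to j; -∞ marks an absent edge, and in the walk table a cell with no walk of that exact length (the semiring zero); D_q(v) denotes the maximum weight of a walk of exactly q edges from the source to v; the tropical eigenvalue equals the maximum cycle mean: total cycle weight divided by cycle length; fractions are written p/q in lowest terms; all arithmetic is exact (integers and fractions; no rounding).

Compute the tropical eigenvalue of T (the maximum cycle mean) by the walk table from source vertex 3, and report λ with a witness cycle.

q=0: [-∞, -∞, -∞, 0, -∞]
q=1: [8, -∞, -2, -18, 5]
q=2: [4, -4, 9, -4, -2]
q=3: [4, -7, 6, 7, 9]
q=4: [15, 0, 13, 4, 12]
q=5: [12, 3, 16, 11, 13]
Optimal cycle mean attained by: cycle 0->2->3->0, total 1 + (-2) + 8, length 3.
Answer: λ = 7/3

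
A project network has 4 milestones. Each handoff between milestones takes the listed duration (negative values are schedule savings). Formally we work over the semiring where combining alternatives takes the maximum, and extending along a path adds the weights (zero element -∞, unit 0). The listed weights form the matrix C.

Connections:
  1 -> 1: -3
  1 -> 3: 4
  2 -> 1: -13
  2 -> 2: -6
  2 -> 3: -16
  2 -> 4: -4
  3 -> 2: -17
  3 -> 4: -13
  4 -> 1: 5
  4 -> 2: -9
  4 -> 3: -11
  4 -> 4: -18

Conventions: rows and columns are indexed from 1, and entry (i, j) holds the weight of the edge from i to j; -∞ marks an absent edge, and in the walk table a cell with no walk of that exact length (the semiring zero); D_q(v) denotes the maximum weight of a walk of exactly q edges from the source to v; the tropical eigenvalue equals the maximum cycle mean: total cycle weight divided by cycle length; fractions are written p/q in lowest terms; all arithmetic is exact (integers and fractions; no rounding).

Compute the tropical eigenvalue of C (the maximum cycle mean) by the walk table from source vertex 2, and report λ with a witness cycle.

q=0: [-∞, 0, -∞, -∞]
q=1: [-13, -6, -16, -4]
q=2: [1, -12, -9, -10]
q=3: [-2, -18, 5, -16]
q=4: [-5, -12, 2, -8]
Optimal cycle mean attained by: cycle 1->3->4->1, total 4 + (-13) + 5, length 3.
Answer: λ = -4/3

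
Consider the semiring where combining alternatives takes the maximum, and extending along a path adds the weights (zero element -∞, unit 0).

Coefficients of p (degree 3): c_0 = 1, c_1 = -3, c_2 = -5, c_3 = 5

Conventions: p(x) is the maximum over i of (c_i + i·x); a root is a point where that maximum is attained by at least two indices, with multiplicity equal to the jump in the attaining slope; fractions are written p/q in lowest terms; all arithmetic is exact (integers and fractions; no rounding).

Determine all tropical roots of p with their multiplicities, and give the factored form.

hull edge (i=0, c=1) to (i=3, c=5): slope 4/3, span 3
Factored form: p(x) = 5 ⊗ (x ⊕ (-4/3)) ⊗ (x ⊕ (-4/3)) ⊗ (x ⊕ (-4/3))
Answer: roots = -4/3 (mult 3)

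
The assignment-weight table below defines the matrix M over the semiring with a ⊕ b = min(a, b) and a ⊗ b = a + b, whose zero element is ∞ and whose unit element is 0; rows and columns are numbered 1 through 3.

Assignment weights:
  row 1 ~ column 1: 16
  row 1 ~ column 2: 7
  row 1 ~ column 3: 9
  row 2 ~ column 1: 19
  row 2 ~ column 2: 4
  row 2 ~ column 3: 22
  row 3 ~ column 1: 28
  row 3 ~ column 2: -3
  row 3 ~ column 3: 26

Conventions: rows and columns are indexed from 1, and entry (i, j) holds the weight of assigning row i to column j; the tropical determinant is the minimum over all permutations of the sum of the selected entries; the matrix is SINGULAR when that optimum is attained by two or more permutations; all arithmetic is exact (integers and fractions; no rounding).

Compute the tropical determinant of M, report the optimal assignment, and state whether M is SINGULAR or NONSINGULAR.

σ = (1, 2, 3): 16 + 4 + 26 = 46
σ = (1, 3, 2): 16 + 22 + (-3) = 35
σ = (2, 1, 3): 7 + 19 + 26 = 52
σ = (2, 3, 1): 7 + 22 + 28 = 57
σ = (3, 1, 2): 9 + 19 + (-3) = 25
σ = (3, 2, 1): 9 + 4 + 28 = 41
Optimal value attained by: σ = (3, 1, 2).
Answer: det⊕(M) = 25; verdict: NONSINGULAR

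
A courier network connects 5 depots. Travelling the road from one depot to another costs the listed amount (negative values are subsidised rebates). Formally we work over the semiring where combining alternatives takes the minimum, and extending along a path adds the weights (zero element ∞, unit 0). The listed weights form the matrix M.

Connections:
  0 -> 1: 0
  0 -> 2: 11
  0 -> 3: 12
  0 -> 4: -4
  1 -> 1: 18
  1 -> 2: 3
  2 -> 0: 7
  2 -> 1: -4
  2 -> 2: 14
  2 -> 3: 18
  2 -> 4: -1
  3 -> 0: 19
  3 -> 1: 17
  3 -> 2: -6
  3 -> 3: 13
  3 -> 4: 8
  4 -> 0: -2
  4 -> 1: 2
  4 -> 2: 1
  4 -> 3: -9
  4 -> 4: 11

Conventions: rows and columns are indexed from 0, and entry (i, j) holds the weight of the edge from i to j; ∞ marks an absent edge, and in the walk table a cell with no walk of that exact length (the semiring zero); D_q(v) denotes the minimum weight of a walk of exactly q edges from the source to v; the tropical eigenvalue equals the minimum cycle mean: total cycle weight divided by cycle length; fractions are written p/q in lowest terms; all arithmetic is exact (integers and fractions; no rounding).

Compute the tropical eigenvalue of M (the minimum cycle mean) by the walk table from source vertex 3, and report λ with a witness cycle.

q=0: [∞, ∞, ∞, 0, ∞]
q=1: [19, 17, -6, 13, 8]
q=2: [1, -10, 7, -1, -7]
q=3: [-9, -5, -7, -16, -3]
q=4: [-5, -11, -22, -12, -13]
q=5: [-15, -26, -18, -22, -23]
Optimal cycle mean attained by: cycle 2->4->3->2, total (-1) + (-9) + (-6), length 3.
Answer: λ = -16/3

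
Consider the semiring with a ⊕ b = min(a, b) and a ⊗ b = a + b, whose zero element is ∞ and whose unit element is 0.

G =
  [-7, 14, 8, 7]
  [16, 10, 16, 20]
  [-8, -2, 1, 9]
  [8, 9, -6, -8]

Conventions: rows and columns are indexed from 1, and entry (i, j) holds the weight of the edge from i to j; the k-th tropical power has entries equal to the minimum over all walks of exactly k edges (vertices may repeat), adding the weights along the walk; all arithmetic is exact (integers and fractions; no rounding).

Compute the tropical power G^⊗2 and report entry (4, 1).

G^⊗2:
  [-14, 6, 1, -1]
  [8, 14, 14, 12]
  [-15, -1, 0, -1]
  [-14, -8, -14, -16]
Key observation: the optimum is the walk 4->3->1, with weight (-6) + (-8) = -14.
Optimal value attained by: walk 4->3->1.
Answer: (G^⊗2)[4][1] = -14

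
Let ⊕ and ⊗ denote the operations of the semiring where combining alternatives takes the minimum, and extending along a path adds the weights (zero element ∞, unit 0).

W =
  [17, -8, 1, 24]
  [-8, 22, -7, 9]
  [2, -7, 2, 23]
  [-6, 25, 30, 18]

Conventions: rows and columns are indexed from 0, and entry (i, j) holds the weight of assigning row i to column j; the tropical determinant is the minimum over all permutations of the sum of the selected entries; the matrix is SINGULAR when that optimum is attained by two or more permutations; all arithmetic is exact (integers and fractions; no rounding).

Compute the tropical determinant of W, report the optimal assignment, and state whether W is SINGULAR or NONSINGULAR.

σ = (0, 1, 2, 3): 17 + 22 + 2 + 18 = 59
σ = (0, 1, 3, 2): 17 + 22 + 23 + 30 = 92
σ = (0, 2, 1, 3): 17 + (-7) + (-7) + 18 = 21
σ = (0, 2, 3, 1): 17 + (-7) + 23 + 25 = 58
σ = (0, 3, 1, 2): 17 + 9 + (-7) + 30 = 49
σ = (0, 3, 2, 1): 17 + 9 + 2 + 25 = 53
σ = (1, 0, 2, 3): (-8) + (-8) + 2 + 18 = 4
σ = (1, 0, 3, 2): (-8) + (-8) + 23 + 30 = 37
σ = (1, 2, 0, 3): (-8) + (-7) + 2 + 18 = 5
σ = (1, 2, 3, 0): (-8) + (-7) + 23 + (-6) = 2
σ = (1, 3, 0, 2): (-8) + 9 + 2 + 30 = 33
σ = (1, 3, 2, 0): (-8) + 9 + 2 + (-6) = -3
σ = (2, 0, 1, 3): 1 + (-8) + (-7) + 18 = 4
σ = (2, 0, 3, 1): 1 + (-8) + 23 + 25 = 41
σ = (2, 1, 0, 3): 1 + 22 + 2 + 18 = 43
σ = (2, 1, 3, 0): 1 + 22 + 23 + (-6) = 40
σ = (2, 3, 0, 1): 1 + 9 + 2 + 25 = 37
σ = (2, 3, 1, 0): 1 + 9 + (-7) + (-6) = -3
σ = (3, 0, 1, 2): 24 + (-8) + (-7) + 30 = 39
σ = (3, 0, 2, 1): 24 + (-8) + 2 + 25 = 43
σ = (3, 1, 0, 2): 24 + 22 + 2 + 30 = 78
σ = (3, 1, 2, 0): 24 + 22 + 2 + (-6) = 42
σ = (3, 2, 0, 1): 24 + (-7) + 2 + 25 = 44
σ = (3, 2, 1, 0): 24 + (-7) + (-7) + (-6) = 4
Optimal value attained by: σ = (1, 3, 2, 0).
Answer: det⊕(W) = -3; verdict: SINGULAR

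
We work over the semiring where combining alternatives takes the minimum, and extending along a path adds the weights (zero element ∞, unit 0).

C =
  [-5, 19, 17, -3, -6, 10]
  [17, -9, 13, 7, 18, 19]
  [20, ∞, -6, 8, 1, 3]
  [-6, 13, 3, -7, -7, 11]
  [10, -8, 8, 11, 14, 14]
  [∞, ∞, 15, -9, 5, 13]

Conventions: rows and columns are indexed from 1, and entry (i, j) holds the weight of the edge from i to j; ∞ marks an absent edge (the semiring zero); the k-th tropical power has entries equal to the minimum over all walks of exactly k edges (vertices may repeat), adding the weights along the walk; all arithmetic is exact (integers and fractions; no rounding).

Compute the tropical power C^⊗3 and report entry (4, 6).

C^⊗2:
  [-10, -14, 0, -10, -11, 5]
  [1, -18, 4, -2, 0, 10]
  [2, -7, -12, -6, -5, -3]
  [-13, -15, -4, -14, -14, 4]
  [5, -17, 2, -1, 4, 11]
  [-15, -3, -6, -16, -16, 2]
C^⊗3:
  [-16, -23, -7, -17, -17, 0]
  [-8, -27, -5, -11, -9, 1]
  [-12, -16, -18, -13, -13, -9]
  [-20, -24, -11, -21, -21, -3]
  [-7, -26, -4, -10, -8, 2]
  [-22, -24, -13, -23, -23, -5]
Key observation: the optimum is the walk 4->4->1->6, with weight (-7) + (-6) + 10 = -3.
Optimal value attained by: walk 4->4->1->6.
Answer: (C^⊗3)[4][6] = -3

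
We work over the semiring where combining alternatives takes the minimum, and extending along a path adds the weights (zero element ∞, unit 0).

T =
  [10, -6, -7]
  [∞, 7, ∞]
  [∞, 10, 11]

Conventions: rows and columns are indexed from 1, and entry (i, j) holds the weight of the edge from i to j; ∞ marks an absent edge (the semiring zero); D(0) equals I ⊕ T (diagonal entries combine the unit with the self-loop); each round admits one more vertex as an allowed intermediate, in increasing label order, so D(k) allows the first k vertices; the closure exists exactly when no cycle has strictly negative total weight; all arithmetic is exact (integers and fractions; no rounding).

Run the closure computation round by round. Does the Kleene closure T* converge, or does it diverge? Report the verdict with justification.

D(0):
  [0, -6, -7]
  [∞, 0, ∞]
  [∞, 10, 0]
D(1):
  [0, -6, -7]
  [∞, 0, ∞]
  [∞, 10, 0]
D(2):
  [0, -6, -7]
  [∞, 0, ∞]
  [∞, 10, 0]
D(3):
  [0, -6, -7]
  [∞, 0, ∞]
  [∞, 10, 0]
Key observation: every diagonal entry stays at the unit through all rounds, so no improving cycle exists.
Answer: CONVERGES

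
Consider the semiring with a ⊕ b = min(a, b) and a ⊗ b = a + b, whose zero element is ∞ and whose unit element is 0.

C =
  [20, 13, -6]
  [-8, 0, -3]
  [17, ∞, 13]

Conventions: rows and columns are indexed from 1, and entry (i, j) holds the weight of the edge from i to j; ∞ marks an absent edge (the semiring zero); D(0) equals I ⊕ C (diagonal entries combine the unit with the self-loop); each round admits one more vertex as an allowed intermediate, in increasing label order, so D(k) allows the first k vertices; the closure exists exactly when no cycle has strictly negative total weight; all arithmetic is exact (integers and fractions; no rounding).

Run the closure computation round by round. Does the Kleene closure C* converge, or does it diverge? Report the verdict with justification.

D(0):
  [0, 13, -6]
  [-8, 0, -3]
  [17, ∞, 0]
D(1):
  [0, 13, -6]
  [-8, 0, -14]
  [17, 30, 0]
D(2):
  [0, 13, -6]
  [-8, 0, -14]
  [17, 30, 0]
D(3):
  [0, 13, -6]
  [-8, 0, -14]
  [17, 30, 0]
Key observation: every diagonal entry stays at the unit through all rounds, so no improving cycle exists.
Answer: CONVERGES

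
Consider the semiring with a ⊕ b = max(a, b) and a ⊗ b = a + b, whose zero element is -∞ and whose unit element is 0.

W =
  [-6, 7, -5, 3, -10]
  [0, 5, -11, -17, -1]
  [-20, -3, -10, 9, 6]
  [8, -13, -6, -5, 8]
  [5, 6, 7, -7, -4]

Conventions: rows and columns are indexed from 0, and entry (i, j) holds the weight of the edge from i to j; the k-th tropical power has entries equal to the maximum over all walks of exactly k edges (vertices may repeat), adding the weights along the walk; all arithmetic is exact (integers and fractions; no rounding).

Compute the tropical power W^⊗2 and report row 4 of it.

W^⊗2:
  [11, 12, -3, 4, 11]
  [5, 10, 6, 3, 4]
  [17, 12, 13, 4, 17]
  [13, 15, 15, 11, 4]
  [6, 12, 3, 16, 13]
Answer: row 4 of W^⊗2 = [6, 12, 3, 16, 13]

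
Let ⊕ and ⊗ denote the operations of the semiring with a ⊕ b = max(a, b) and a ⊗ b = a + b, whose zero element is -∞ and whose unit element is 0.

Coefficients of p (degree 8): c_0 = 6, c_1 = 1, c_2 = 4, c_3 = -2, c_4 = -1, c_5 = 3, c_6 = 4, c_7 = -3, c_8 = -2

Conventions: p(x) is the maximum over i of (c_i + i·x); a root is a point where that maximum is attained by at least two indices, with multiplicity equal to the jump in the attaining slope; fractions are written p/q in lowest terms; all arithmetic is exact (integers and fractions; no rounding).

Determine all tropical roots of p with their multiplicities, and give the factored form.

hull edge (i=0, c=6) to (i=6, c=4): slope -1/3, span 6
hull edge (i=6, c=4) to (i=8, c=-2): slope -3, span 2
Factored form: p(x) = -2 ⊗ (x ⊕ 1/3) ⊗ (x ⊕ 1/3) ⊗ (x ⊕ 1/3) ⊗ (x ⊕ 1/3) ⊗ (x ⊕ 1/3) ⊗ (x ⊕ 1/3) ⊗ (x ⊕ 3) ⊗ (x ⊕ 3)
Answer: roots = 1/3 (mult 6), 3 (mult 2)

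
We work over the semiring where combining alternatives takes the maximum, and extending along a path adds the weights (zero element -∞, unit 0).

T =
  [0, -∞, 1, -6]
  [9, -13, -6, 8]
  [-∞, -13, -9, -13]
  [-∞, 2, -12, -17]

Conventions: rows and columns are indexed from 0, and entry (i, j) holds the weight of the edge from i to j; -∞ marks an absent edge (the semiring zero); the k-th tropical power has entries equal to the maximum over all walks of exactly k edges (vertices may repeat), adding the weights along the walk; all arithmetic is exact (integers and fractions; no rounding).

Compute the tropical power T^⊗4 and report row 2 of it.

T^⊗2:
  [0, -4, 1, -6]
  [9, 10, 10, 3]
  [-4, -11, -18, -5]
  [11, -11, -4, 10]
T^⊗3:
  [5, -4, 1, 4]
  [19, 5, 10, 18]
  [-2, -3, -3, -3]
  [11, 12, 12, 5]
T^⊗4:
  [5, 6, 6, 4]
  [19, 20, 20, 13]
  [6, -1, -1, 5]
  [21, 7, 12, 20]
Answer: row 2 of T^⊗4 = [6, -1, -1, 5]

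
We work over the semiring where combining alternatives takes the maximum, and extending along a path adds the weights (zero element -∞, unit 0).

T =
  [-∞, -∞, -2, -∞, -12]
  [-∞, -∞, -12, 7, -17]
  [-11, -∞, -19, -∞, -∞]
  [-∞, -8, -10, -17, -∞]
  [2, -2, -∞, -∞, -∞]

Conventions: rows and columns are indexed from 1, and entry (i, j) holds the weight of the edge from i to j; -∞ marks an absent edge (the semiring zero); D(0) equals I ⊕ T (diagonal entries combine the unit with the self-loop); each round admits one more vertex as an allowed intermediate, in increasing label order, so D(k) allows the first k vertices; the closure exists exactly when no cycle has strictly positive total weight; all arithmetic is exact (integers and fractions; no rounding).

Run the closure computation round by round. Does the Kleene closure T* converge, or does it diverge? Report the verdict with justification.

D(0):
  [0, -∞, -2, -∞, -12]
  [-∞, 0, -12, 7, -17]
  [-11, -∞, 0, -∞, -∞]
  [-∞, -8, -10, 0, -∞]
  [2, -2, -∞, -∞, 0]
D(1):
  [0, -∞, -2, -∞, -12]
  [-∞, 0, -12, 7, -17]
  [-11, -∞, 0, -∞, -23]
  [-∞, -8, -10, 0, -∞]
  [2, -2, 0, -∞, 0]
D(2):
  [0, -∞, -2, -∞, -12]
  [-∞, 0, -12, 7, -17]
  [-11, -∞, 0, -∞, -23]
  [-∞, -8, -10, 0, -25]
  [2, -2, 0, 5, 0]
D(3):
  [0, -∞, -2, -∞, -12]
  [-23, 0, -12, 7, -17]
  [-11, -∞, 0, -∞, -23]
  [-21, -8, -10, 0, -25]
  [2, -2, 0, 5, 0]
D(4):
  [0, -∞, -2, -∞, -12]
  [-14, 0, -3, 7, -17]
  [-11, -∞, 0, -∞, -23]
  [-21, -8, -10, 0, -25]
  [2, -2, 0, 5, 0]
D(5):
  [0, -14, -2, -7, -12]
  [-14, 0, -3, 7, -17]
  [-11, -25, 0, -18, -23]
  [-21, -8, -10, 0, -25]
  [2, -2, 0, 5, 0]
Key observation: every diagonal entry stays at the unit through all rounds, so no improving cycle exists.
Answer: CONVERGES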